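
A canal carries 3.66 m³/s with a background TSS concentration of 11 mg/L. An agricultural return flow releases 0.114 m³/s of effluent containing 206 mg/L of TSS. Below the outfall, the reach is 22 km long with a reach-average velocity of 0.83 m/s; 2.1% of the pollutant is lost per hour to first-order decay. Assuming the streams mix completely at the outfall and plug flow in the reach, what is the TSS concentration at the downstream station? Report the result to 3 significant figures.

Flow-weighted average: C = (3.660·11.00 + 0.1140·206.0) / 3.774 = 63.74/3.774 = 16.89 mg/L.
Travel time t = 22·1000 / 0.83 = 26510 s = 7.363 h.
2.1%/h lost → k = −ln(1 − 0.021) = 0.02122 h⁻¹.
Applying C = C₀e^(−kt): 16.89 × 0.8553 = 14.45 mg/L.

14.4 mg/L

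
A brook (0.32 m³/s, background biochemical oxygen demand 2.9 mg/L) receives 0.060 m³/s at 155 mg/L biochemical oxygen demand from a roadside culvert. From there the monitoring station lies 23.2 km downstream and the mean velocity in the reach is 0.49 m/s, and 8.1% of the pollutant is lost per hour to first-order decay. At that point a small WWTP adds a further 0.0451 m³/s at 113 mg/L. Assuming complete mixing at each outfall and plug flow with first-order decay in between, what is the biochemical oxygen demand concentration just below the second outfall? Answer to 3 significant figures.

19.9 mg/L

Mixed concentration C = ΣQC/ΣQ = (0.3200·2.900 + 0.06000·155.0) / 0.3800 = 10.23/0.3800 = 26.92 mg/L; combined flow 0.3800 m³/s.
Travel time t = 23.2·1000 / 0.49 = 47350 s = 13.15 h.
8.1%/h lost → k = −ln(1 − 0.081) = 0.08447 h⁻¹.
Decay over the reach: 26.92·exp(−kt) = 26.92·0.3293 = 8.862 mg/L.
Second outfall: C = (0.3800·8.862 + 0.04510·113.0)/0.4251 = 19.91 mg/L.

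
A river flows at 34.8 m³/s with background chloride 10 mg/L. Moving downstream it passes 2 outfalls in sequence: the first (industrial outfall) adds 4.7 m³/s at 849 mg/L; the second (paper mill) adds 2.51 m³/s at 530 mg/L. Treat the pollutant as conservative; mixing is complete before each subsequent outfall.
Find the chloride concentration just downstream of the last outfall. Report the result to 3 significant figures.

After outfall 1: Q = 34.80 + 4.700 = 39.50 m³/s; C = (34.80·10.00 + 4.700·849.0)/39.50 = 109.8 mg/L.
After outfall 2: Q = 39.50 + 2.510 = 42.01 m³/s; C = (39.50·109.8 + 2.510·530.0)/42.01 = 134.9 mg/L.

135 mg/L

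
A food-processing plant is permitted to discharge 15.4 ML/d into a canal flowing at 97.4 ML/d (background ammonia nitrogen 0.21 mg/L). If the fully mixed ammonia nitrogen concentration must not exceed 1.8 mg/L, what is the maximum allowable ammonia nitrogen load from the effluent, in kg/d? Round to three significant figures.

183 kg/d

Mass balance at the limit: 97.40·0.2100 + 15.40·Cₑ = 112.8·1.8 → Cₑ = 11.86 mg/L.
15.40 ML/d = 0.1782 m³/s. Load = 0.1782 m³/s × 11.86 g/m³ × 86 400 s/d = 182.6 kg/d.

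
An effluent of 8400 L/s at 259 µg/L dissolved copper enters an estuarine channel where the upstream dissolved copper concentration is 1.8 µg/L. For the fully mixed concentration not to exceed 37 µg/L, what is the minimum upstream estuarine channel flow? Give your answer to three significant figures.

53000 L/s

Set C_mix = 37: (Q·1.800 + 8400·259.0) / (Q + 8400) = 37
→ Q = 8400·(259.0 − 37)/(37 − 1.800) = 52980 L/s.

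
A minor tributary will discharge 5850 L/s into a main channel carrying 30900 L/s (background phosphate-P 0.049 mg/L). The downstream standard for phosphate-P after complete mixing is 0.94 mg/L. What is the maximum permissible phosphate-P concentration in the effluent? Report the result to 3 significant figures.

At the limit, (Qr·Cr + Qe·Cₑ)/(Qr + Qe) = 0.94:
Cₑ = (36750·0.94 − 30900·0.04900) / 5850 = 5.646 mg/L.

5.65 mg/L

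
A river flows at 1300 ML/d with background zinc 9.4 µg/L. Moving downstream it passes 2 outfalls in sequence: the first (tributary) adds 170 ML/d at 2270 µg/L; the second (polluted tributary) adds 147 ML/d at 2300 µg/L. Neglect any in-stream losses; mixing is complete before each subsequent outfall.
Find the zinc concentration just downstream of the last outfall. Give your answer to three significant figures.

455 µg/L

Below outfall 1: Q → 1470 ML/d, C = (1300·9.400 + 170.0·2270)/1470 = 270.8 µg/L.
Below outfall 2: Q → 1617 ML/d, C = (1470·270.8 + 147.0·2300)/1617 = 455.3 µg/L.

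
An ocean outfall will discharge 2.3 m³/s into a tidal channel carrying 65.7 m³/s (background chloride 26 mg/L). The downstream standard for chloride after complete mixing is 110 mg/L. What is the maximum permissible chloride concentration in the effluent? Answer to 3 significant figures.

At the limit, (Qr·Cr + Qe·Cₑ)/(Qr + Qe) = 110:
Cₑ = (68.00·110 − 65.70·26.00) / 2.300 = 2509 mg/L.

2510 mg/L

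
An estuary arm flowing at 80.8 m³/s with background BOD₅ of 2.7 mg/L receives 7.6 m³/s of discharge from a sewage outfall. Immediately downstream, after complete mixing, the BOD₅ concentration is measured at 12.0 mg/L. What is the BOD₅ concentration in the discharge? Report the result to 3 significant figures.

111 mg/L

Mass balance: 80.80·2.700 + 7.600·Cₑ = 88.40·12.00
→ Cₑ = (88.40·12.00 − 80.80·2.700) / 7.600 = 110.9 mg/L.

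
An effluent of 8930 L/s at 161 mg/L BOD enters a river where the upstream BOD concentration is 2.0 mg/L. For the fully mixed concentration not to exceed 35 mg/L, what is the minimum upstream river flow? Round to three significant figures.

34100 L/s

Set C_mix = 35: (Q·2.000 + 8930·161.0) / (Q + 8930) = 35
→ Q = 8930·(161.0 − 35)/(35 − 2.000) = 34100 L/s.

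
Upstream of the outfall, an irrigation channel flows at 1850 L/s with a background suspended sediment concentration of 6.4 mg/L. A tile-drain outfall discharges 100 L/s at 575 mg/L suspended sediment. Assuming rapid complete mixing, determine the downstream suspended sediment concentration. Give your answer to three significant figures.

35.6 mg/L

Flow-weighted average: C = (1850·6.400 + 100.0·575.0) / 1950 = 69340/1950 = 35.56 mg/L.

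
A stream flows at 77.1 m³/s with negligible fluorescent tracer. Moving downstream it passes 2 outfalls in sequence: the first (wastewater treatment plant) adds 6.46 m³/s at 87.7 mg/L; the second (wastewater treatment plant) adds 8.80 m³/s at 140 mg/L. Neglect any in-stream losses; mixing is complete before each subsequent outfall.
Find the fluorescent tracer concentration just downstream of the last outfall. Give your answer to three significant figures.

19.5 mg/L

After outfall 1: Q = 77.10 + 6.460 = 83.56 m³/s; C = (77.10·0 + 6.460·87.70)/83.56 = 6.780 mg/L.
After outfall 2: Q = 83.56 + 8.800 = 92.36 m³/s; C = (83.56·6.780 + 8.800·140.0)/92.36 = 19.47 mg/L.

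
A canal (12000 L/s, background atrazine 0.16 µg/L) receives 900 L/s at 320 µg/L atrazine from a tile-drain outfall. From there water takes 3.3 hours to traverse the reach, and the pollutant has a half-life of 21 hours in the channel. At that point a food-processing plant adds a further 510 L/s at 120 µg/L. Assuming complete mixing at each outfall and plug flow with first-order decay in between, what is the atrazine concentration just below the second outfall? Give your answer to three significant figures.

24.0 µg/L

Mixed concentration C = ΣQC/ΣQ = (12000·0.1600 + 900.0·320.0) / 12900 = 289900/12900 = 22.47 µg/L; combined flow 12900 L/s.
Half-life 21 h → k = ln 2 / 21 = 0.03301 h⁻¹ = 0.7922 d⁻¹.
Decay over the reach: 22.47·exp(−kt) = 22.47·0.8968 = 20.16 µg/L.
Second outfall: C = (12900·20.16 + 510.0·120.0)/13410 = 23.95 µg/L.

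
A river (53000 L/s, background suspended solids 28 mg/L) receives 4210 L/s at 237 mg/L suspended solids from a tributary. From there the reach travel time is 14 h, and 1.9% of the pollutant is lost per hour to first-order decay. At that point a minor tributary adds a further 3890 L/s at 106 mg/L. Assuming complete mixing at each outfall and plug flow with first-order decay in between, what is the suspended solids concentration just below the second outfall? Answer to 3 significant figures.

37.8 mg/L

After mixing, C = (53000·28.00 + 4210·237.0) / 57210 = 2482000/57210 = 43.38 mg/L; combined flow 57210 L/s.
1.9%/h lost → k = −ln(1 − 0.019) = 0.01918 h⁻¹.
Decay over the reach: 43.38·exp(−kt) = 43.38·0.7645 = 33.16 mg/L.
At the second outfall, C = (57210·33.16 + 3890·106.0) / (57210 + 3890) = 37.80 mg/L.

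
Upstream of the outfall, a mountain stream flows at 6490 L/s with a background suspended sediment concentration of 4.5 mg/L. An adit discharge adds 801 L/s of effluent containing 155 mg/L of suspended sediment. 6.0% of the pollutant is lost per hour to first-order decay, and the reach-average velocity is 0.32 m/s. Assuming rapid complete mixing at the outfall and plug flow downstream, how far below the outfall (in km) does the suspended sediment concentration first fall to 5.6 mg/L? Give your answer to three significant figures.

Mass balance: C = (6490·4.500 + 801.0·155.0) / 7291 = 153400/7291 = 21.03 mg/L.
6.0%/h lost → k = −ln(1 − 0.06) = 0.06188 h⁻¹.
Set 21.03·exp(−k·t) = 5.6 → t = ln(21.03/5.6)/k = 77000 s = 21.39 h.
Distance = v·t = 0.32·77000 = 24640 m = 24.64 km.

24.6 km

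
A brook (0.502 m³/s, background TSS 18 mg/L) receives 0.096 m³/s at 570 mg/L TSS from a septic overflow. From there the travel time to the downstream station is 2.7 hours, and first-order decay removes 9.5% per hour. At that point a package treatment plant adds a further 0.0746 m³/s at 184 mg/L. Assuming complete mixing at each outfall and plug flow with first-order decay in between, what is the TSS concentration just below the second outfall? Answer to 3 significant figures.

92.8 mg/L

Flow-weighted average: C = (0.5020·18.00 + 0.09600·570.0) / 0.5980 = 63.76/0.5980 = 106.6 mg/L; combined flow 0.5980 m³/s.
9.5%/h lost → k = −ln(1 − 0.095) = 0.09982 h⁻¹.
Decay over the reach: 106.6·exp(−kt) = 106.6·0.7637 = 81.43 mg/L.
Second outfall: C = (0.5980·81.43 + 0.07460·184.0)/0.6726 = 92.80 mg/L.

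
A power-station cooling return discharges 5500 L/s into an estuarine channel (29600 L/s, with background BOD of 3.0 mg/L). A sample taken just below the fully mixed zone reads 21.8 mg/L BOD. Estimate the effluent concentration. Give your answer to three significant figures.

123 mg/L

Mass balance: 29600·3.000 + 5500·Cₑ = 35100·21.80
→ Cₑ = (35100·21.80 − 29600·3.000) / 5500 = 123.0 mg/L.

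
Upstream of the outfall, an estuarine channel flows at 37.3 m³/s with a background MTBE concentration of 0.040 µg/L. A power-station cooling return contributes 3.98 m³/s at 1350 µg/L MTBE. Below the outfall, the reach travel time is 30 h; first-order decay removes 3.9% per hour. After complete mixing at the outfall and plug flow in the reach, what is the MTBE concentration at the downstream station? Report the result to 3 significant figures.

39.5 µg/L

Conservation of mass: C = (37.30·0.04000 + 3.980·1350) / 41.28 = 5374/41.28 = 130.2 µg/L.
3.9%/h lost → k = −ln(1 − 0.039) = 0.03978 h⁻¹.
First-order decay: C = 130.2·exp(−k·t) = 130.2·0.3032 = 39.47 µg/L.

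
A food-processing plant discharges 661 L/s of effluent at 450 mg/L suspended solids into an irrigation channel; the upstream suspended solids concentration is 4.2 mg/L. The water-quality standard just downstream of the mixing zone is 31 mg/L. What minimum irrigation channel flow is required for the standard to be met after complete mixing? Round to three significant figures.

Set C_mix = 31: (Q·4.200 + 661.0·450.0) / (Q + 661.0) = 31
→ Q = 661.0·(450.0 − 31)/(31 − 4.200) = 10330 L/s.

10300 L/s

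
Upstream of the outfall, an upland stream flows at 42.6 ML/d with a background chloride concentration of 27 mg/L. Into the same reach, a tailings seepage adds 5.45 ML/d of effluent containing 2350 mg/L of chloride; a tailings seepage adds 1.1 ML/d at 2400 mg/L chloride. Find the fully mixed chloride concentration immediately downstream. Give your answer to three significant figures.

338 mg/L

After mixing, C = (42.60·27.00 + 5.450·2350 + 1.100·2400) / 49.15 = 16600/49.15 = 337.7 mg/L.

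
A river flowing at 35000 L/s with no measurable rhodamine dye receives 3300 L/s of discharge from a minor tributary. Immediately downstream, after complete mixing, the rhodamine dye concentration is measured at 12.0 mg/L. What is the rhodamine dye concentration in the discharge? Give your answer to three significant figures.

Mass balance: 35000·0 + 3300·Cₑ = 38300·12.00
→ Cₑ = (38300·12.00 − 35000·0) / 3300 = 139.3 mg/L.

139 mg/L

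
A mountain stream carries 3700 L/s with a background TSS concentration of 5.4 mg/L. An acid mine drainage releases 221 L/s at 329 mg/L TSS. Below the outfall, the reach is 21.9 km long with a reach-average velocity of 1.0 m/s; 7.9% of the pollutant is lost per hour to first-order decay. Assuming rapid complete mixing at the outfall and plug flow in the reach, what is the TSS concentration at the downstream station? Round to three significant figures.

Mass balance: C = (3700·5.400 + 221.0·329.0) / 3921 = 92690/3921 = 23.64 mg/L.
Travel time t = 21.9·1000 / 1.0 = 21900 s = 6.083 h.
7.9%/h lost → k = −ln(1 − 0.079) = 0.08230 h⁻¹.
After decay, C = 23.64 × e^(−kt) = 23.64 × 0.6061 = 14.33 mg/L.

14.3 mg/L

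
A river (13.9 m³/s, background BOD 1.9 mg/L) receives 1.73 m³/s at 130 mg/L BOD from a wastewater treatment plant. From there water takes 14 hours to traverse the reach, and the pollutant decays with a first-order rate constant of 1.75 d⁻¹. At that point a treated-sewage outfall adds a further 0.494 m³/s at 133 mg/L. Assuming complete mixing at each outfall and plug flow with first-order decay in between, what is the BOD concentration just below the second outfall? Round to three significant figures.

9.69 mg/L

Flow-weighted average: C = (13.90·1.900 + 1.730·130.0) / 15.63 = 251.3/15.63 = 16.08 mg/L; combined flow 15.63 m³/s.
After decay, C = 16.08 × e^(−kt) = 16.08 × 0.3603 = 5.793 mg/L.
Second outfall: C = (15.63·5.793 + 0.4940·133.0)/16.12 = 9.690 mg/L.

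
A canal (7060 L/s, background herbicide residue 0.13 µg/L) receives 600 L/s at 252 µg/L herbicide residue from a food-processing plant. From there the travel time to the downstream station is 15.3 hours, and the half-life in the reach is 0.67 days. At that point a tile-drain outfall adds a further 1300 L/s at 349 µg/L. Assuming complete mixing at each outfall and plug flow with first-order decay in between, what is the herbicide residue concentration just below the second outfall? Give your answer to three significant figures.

Mixed concentration C = ΣQC/ΣQ = (7060·0.1300 + 600.0·252.0) / 7660 = 152100/7660 = 19.86 µg/L; combined flow 7660 L/s.
Half-life 0.67 d → k = ln 2 / 0.67 = 1.035 d⁻¹.
Applying C = C₀e^(−kt): 19.86 × 0.5171 = 10.27 µg/L.
Second outfall: C = (7660·10.27 + 1300·349.0)/8960 = 59.42 µg/L.

59.4 µg/L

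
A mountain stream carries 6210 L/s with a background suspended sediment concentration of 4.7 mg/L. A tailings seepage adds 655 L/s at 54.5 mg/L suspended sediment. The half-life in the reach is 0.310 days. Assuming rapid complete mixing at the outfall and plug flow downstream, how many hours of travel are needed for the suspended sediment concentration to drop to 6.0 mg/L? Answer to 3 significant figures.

4.88 h

After mixing, C = (6210·4.700 + 655.0·54.50) / 6865 = 64880/6865 = 9.451 mg/L.
Half-life 0.310 d → k = ln 2 / 0.310 = 2.236 d⁻¹.
9.451·exp(−k·t) = 6.0 → t = ln(9.451/6.0)/k = 17560 s = 4.878 h.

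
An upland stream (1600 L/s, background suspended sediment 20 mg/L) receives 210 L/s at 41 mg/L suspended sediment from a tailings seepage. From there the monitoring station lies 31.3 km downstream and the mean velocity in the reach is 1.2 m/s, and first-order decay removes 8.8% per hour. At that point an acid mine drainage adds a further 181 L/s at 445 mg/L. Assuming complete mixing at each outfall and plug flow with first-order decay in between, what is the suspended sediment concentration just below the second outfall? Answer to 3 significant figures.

50.9 mg/L

Mixed concentration C = ΣQC/ΣQ = (1600·20.00 + 210.0·41.00) / 1810 = 40610/1810 = 22.44 mg/L; combined flow 1810 L/s.
Travel time t = 31.3·1000 / 1.2 = 26080 s = 7.245 h.
8.8%/h lost → k = −ln(1 − 0.088) = 0.09212 h⁻¹.
Applying C = C₀e^(−kt): 22.44 × 0.5130 = 11.51 mg/L.
Second outfall: C = (1810·11.51 + 181.0·445.0)/1991 = 50.92 mg/L.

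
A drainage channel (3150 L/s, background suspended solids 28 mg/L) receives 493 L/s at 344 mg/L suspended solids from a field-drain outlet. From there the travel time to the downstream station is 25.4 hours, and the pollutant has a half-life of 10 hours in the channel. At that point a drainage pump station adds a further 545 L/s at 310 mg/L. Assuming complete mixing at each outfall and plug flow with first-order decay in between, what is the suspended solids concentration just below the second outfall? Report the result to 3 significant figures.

50.9 mg/L

Conservation of mass: C = (3150·28.00 + 493.0·344.0) / 3643 = 257800/3643 = 70.76 mg/L; combined flow 3643 L/s.
Half-life 10 h → k = ln 2 / 10 = 0.06931 h⁻¹ = 1.664 d⁻¹.
After decay, C = 70.76 × e^(−kt) = 70.76 × 0.1719 = 12.17 mg/L.
At the second outfall, C = (3643·12.17 + 545.0·310.0) / (3643 + 545.0) = 50.93 mg/L.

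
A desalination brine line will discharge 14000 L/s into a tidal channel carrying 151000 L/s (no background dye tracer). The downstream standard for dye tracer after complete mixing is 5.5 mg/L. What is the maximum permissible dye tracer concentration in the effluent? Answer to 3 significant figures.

At the limit, (Qr·Cr + Qe·Cₑ)/(Qr + Qe) = 5.5:
Cₑ = (165000·5.5 − 151000·0) / 14000 = 64.82 mg/L.

64.8 mg/L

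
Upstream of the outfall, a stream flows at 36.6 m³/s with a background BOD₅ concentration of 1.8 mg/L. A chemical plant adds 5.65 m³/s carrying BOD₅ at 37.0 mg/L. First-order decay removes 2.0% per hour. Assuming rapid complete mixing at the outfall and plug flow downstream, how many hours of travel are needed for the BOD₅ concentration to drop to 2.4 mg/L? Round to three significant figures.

49.4 h

Conservation of mass: C = (36.60·1.800 + 5.650·37.00) / 42.25 = 274.9/42.25 = 6.507 mg/L.
2.0%/h lost → k = −ln(1 − 0.02) = 0.02020 h⁻¹.
6.507·exp(−k·t) = 2.4 → t = ln(6.507/2.4)/k = 177700 s = 49.37 h.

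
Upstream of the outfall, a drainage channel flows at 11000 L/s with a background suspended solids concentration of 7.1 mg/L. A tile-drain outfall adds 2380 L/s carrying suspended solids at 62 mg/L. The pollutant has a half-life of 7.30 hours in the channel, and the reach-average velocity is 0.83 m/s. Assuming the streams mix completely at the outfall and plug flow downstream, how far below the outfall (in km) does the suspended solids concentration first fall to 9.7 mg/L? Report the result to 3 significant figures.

Conservation of mass: C = (11000·7.100 + 2380·62.00) / 13380 = 225700/13380 = 16.87 mg/L.
Half-life 7.30 h → k = ln 2 / 7.30 = 0.09495 h⁻¹ = 2.279 d⁻¹.
Set 16.87·exp(−k·t) = 9.7 → t = ln(16.87/9.7)/k = 20970 s = 5.826 h.
Distance = v·t = 0.83·20970 = 17410 m = 17.41 km.

17.4 km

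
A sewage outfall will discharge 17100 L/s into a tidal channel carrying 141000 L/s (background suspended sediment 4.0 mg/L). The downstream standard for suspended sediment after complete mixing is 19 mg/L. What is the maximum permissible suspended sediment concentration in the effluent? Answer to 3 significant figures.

At the limit, (Qr·Cr + Qe·Cₑ)/(Qr + Qe) = 19:
Cₑ = (158100·19 − 141000·4.000) / 17100 = 142.7 mg/L.

143 mg/L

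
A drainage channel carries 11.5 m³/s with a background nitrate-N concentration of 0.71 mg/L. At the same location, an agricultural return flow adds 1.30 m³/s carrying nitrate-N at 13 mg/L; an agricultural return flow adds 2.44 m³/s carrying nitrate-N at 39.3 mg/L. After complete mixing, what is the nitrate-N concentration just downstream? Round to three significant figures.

7.94 mg/L

Mixed concentration C = ΣQC/ΣQ = (11.50·0.7100 + 1.300·13.00 + 2.440·39.30) / 15.24 = 121.0/15.24 = 7.937 mg/L.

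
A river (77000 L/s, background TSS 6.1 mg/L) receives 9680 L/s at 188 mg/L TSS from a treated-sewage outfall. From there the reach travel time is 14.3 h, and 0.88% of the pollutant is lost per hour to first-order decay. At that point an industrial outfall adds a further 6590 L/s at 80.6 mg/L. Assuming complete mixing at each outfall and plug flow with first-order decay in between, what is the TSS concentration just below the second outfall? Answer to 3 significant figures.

Flow-weighted average: C = (77000·6.100 + 9680·188.0) / 86680 = 2290000/86680 = 26.41 mg/L; combined flow 86680 L/s.
0.88%/h lost → k = −ln(1 − 0.0088) = 0.008839 h⁻¹.
First-order decay: C = 26.41·exp(−k·t) = 26.41·0.8813 = 23.28 mg/L.
At the second outfall, C = (86680·23.28 + 6590·80.60) / (86680 + 6590) = 27.33 mg/L.

27.3 mg/L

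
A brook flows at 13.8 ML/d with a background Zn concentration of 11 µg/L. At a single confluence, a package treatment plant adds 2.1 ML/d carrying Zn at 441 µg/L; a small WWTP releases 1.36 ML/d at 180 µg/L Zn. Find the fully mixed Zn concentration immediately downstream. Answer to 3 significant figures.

76.6 µg/L

Mass balance: C = (13.80·11.00 + 2.100·441.0 + 1.360·180.0) / 17.26 = 1323/17.26 = 76.63 µg/L.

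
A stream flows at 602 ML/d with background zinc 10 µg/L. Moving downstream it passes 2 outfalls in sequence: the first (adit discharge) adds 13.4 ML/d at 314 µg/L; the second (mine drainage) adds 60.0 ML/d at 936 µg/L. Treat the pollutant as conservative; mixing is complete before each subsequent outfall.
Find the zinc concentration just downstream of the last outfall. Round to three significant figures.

Outfall 1: combined Q = 615.4 ML/d; C = (602.0·10.00 + 13.40·314.0)/615.4 = 16.62 µg/L.
Outfall 2: combined Q = 675.4 ML/d; C = (615.4·16.62 + 60.00·936.0)/675.4 = 98.29 µg/L.

98.3 µg/L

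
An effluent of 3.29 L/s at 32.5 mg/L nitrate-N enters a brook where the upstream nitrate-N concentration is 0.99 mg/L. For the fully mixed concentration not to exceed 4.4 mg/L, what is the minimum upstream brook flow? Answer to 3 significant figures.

Set C_mix = 4.4: (Q·0.9900 + 3.290·32.50) / (Q + 3.290) = 4.4
→ Q = 3.290·(32.50 − 4.4)/(4.4 − 0.9900) = 27.11 L/s.

27.1 L/s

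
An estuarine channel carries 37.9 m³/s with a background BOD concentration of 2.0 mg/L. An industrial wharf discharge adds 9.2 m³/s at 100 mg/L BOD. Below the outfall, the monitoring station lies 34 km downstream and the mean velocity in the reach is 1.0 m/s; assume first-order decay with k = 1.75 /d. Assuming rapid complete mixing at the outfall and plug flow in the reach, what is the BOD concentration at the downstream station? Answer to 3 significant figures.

10.6 mg/L

Mass balance: C = (37.90·2.000 + 9.200·100.0) / 47.10 = 995.8/47.10 = 21.14 mg/L.
Travel time t = 34·1000 / 1.0 = 34000 s = 9.444 h.
Applying C = C₀e^(−kt): 21.14 × 0.5022 = 10.62 mg/L.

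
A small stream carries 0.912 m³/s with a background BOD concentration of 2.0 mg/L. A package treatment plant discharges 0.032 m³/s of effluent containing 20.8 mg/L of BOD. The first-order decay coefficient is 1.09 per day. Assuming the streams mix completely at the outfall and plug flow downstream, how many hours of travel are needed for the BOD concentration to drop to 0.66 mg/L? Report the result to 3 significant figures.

30.5 h

Mass balance: C = (0.9120·2.000 + 0.03200·20.80) / 0.9440 = 2.490/0.9440 = 2.637 mg/L.
2.637·exp(−k·t) = 0.66 → t = ln(2.637/0.66)/k = 109800 s = 30.50 h.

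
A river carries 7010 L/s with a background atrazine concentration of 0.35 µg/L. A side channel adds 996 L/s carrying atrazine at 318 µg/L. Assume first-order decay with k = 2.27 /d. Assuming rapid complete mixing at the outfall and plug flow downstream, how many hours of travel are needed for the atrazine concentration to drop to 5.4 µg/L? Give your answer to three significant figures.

Conservation of mass: C = (7010·0.3500 + 996.0·318.0) / 8006 = 319200/8006 = 39.87 µg/L.
39.87·exp(−k·t) = 5.4 → t = ln(39.87/5.4)/k = 76090 s = 21.14 h.

21.1 h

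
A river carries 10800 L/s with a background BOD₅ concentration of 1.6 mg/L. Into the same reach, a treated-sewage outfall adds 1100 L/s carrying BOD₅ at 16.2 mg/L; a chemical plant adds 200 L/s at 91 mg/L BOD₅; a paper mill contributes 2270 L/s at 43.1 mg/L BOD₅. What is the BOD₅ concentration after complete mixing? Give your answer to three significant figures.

Mixed concentration C = ΣQC/ΣQ = (10800·1.600 + 1100·16.20 + 200.0·91.00 + 2270·43.10) / 14370 = 151100/14370 = 10.52 mg/L.

10.5 mg/L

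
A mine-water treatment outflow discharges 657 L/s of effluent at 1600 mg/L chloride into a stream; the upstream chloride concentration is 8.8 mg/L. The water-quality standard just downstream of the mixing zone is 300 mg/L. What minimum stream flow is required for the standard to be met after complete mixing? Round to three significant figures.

Set C_mix = 300: (Q·8.800 + 657.0·1600) / (Q + 657.0) = 300
→ Q = 657.0·(1600 − 300)/(300 − 8.800) = 2933 L/s.

2930 L/s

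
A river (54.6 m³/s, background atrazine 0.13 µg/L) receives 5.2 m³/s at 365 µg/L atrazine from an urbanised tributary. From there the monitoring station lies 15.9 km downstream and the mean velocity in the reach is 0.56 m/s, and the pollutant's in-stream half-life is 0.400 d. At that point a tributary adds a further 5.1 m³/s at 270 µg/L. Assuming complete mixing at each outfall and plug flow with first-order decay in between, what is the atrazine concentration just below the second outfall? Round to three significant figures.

Conservation of mass: C = (54.60·0.1300 + 5.200·365.0) / 59.80 = 1905/59.80 = 31.86 µg/L; combined flow 59.80 m³/s.
Travel time t = 15.9·1000 / 0.56 = 28390 s = 7.887 h.
Half-life 0.400 d → k = ln 2 / 0.400 = 1.733 d⁻¹.
Applying C = C₀e^(−kt): 31.86 × 0.5658 = 18.03 µg/L.
Second outfall: C = (59.80·18.03 + 5.100·270.0)/64.90 = 37.83 µg/L.

37.8 µg/L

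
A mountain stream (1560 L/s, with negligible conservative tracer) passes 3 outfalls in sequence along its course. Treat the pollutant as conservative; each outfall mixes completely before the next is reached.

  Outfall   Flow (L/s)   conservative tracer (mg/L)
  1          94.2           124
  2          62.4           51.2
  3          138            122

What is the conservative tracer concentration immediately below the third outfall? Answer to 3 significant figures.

17.1 mg/L

Outfall 1: combined Q = 1654 L/s; C = (1560·0 + 94.20·124.0)/1654 = 7.061 mg/L.
Outfall 2: combined Q = 1717 L/s; C = (1654·7.061 + 62.40·51.20)/1717 = 8.666 mg/L.
Outfall 3: combined Q = 1855 L/s; C = (1717·8.666 + 138.0·122.0)/1855 = 17.10 mg/L.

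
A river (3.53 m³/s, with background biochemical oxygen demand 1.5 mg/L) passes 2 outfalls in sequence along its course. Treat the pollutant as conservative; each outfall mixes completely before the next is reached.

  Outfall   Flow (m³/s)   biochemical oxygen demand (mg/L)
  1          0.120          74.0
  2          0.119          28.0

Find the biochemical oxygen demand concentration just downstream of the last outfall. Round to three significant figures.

4.64 mg/L

Outfall 1: combined Q = 3.650 m³/s; C = (3.530·1.500 + 0.1200·74.00)/3.650 = 3.884 mg/L.
Outfall 2: combined Q = 3.769 m³/s; C = (3.650·3.884 + 0.1190·28.00)/3.769 = 4.645 mg/L.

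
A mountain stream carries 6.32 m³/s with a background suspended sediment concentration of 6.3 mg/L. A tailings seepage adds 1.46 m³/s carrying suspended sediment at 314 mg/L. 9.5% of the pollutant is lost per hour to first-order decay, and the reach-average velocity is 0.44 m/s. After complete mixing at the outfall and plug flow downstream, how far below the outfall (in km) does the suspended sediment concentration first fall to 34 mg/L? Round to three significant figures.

Conservation of mass: C = (6.320·6.300 + 1.460·314.0) / 7.780 = 498.3/7.780 = 64.04 mg/L.
9.5%/h lost → k = −ln(1 − 0.095) = 0.09982 h⁻¹.
Set 64.04·exp(−k·t) = 34 → t = ln(64.04/34)/k = 22840 s = 6.343 h.
Distance = v·t = 0.44·22840 = 10050 m = 10.05 km.

10.0 km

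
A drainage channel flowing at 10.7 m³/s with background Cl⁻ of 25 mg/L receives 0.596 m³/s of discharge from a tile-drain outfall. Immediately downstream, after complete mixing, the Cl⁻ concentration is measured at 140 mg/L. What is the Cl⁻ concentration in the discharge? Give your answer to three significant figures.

Mass balance: 10.70·25.00 + 0.5960·Cₑ = 11.30·140.0
→ Cₑ = (11.30·140.0 − 10.70·25.00) / 0.5960 = 2205 mg/L.

2200 mg/L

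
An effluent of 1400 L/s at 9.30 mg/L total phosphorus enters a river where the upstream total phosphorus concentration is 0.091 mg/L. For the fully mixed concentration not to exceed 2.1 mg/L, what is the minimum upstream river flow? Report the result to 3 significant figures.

Set C_mix = 2.1: (Q·0.09100 + 1400·9.300) / (Q + 1400) = 2.1
→ Q = 1400·(9.300 − 2.1)/(2.1 − 0.09100) = 5017 L/s.

5020 L/s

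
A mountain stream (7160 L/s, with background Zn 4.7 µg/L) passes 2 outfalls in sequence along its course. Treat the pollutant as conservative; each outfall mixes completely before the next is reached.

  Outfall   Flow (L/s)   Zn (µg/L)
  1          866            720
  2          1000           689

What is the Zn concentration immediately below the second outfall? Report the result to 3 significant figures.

Below outfall 1: Q → 8026 L/s, C = (7160·4.700 + 866.0·720.0)/8026 = 81.88 µg/L.
Below outfall 2: Q → 9026 L/s, C = (8026·81.88 + 1000·689.0)/9026 = 149.1 µg/L.

149 µg/L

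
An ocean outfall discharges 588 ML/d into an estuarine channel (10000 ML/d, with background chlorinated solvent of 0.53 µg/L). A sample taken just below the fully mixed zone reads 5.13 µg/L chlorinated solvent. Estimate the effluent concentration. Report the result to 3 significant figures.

83.4 µg/L

Mass balance: 10000·0.5300 + 588.0·Cₑ = 10590·5.130
→ Cₑ = (10590·5.130 − 10000·0.5300) / 588.0 = 83.36 µg/L.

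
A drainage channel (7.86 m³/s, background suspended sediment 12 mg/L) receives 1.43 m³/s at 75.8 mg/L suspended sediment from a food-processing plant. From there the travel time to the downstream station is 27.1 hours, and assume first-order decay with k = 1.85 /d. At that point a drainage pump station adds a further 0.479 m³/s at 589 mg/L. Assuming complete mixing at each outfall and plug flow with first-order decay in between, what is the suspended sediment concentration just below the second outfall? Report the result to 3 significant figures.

31.4 mg/L

Conservation of mass: C = (7.860·12.00 + 1.430·75.80) / 9.290 = 202.7/9.290 = 21.82 mg/L; combined flow 9.290 m³/s.
First-order decay: C = 21.82·exp(−k·t) = 21.82·0.1238 = 2.702 mg/L.
Second outfall: C = (9.290·2.702 + 0.4790·589.0)/9.769 = 31.45 mg/L.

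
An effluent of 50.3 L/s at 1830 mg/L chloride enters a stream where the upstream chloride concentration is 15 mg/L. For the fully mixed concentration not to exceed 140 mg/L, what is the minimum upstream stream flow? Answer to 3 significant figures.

Set C_mix = 140: (Q·15.00 + 50.30·1830) / (Q + 50.30) = 140
→ Q = 50.30·(1830 − 140)/(140 − 15.00) = 680.1 L/s.

680 L/s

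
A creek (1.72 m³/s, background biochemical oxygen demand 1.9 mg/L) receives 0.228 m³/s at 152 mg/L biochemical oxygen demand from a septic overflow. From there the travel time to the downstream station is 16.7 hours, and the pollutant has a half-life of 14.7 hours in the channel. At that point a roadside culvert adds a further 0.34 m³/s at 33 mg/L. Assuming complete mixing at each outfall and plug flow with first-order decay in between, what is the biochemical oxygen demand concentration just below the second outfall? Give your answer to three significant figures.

After mixing, C = (1.720·1.900 + 0.2280·152.0) / 1.948 = 37.92/1.948 = 19.47 mg/L; combined flow 1.948 m³/s.
Half-life 14.7 h → k = ln 2 / 14.7 = 0.04715 h⁻¹ = 1.132 d⁻¹.
First-order decay: C = 19.47·exp(−k·t) = 19.47·0.4550 = 8.858 mg/L.
At the second outfall, C = (1.948·8.858 + 0.3400·33.00) / (1.948 + 0.3400) = 12.45 mg/L.

12.4 mg/L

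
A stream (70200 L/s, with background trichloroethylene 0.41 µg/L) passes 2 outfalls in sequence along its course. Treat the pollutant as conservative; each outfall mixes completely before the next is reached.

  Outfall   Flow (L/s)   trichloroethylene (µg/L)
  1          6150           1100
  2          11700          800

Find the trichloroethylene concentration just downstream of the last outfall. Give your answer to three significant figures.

183 µg/L

Outfall 1: combined Q = 76350 L/s; C = (70200·0.4100 + 6150·1100)/76350 = 88.98 µg/L.
Outfall 2: combined Q = 88050 L/s; C = (76350·88.98 + 11700·800.0)/88050 = 183.5 µg/L.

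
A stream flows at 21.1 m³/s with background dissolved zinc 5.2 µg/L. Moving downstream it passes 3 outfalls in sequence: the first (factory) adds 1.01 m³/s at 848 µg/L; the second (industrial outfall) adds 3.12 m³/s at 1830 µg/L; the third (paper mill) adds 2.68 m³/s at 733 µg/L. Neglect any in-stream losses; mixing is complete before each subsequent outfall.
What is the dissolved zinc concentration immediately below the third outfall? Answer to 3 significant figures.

310 µg/L

Below outfall 1: Q → 22.11 m³/s, C = (21.10·5.200 + 1.010·848.0)/22.11 = 43.70 µg/L.
Below outfall 2: Q → 25.23 m³/s, C = (22.11·43.70 + 3.120·1830)/25.23 = 264.6 µg/L.
Below outfall 3: Q → 27.91 m³/s, C = (25.23·264.6 + 2.680·733.0)/27.91 = 309.6 µg/L.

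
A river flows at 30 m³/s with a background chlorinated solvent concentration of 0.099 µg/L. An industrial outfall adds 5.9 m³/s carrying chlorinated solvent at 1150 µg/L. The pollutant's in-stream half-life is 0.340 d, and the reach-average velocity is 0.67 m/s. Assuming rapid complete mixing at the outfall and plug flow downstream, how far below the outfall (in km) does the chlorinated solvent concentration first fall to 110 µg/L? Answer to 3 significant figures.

Flow-weighted average: C = (30.00·0.09900 + 5.900·1150) / 35.90 = 6788/35.90 = 189.1 µg/L.
Half-life 0.340 d → k = ln 2 / 0.340 = 2.039 d⁻¹.
Set 189.1·exp(−k·t) = 110 → t = ln(189.1/110)/k = 22960 s = 6.377 h.
Distance = v·t = 0.67·22960 = 15380 m = 15.38 km.

15.4 km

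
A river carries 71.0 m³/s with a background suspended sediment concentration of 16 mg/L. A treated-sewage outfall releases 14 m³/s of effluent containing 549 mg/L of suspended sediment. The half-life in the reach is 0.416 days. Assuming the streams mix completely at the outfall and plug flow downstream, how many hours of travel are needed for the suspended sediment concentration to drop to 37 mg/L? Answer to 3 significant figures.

Flow-weighted average: C = (71.00·16.00 + 14.00·549.0) / 85.00 = 8822/85.00 = 103.8 mg/L.
Half-life 0.416 d → k = ln 2 / 0.416 = 1.666 d⁻¹.
103.8·exp(−k·t) = 37 → t = ln(103.8/37)/k = 53480 s = 14.86 h.

14.9 h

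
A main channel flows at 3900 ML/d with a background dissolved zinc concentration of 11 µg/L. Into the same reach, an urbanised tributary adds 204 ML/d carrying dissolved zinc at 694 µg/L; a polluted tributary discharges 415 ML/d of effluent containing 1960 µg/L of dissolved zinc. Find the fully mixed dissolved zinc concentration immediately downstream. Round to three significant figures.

221 µg/L

Conservation of mass: C = (3900·11.00 + 204.0·694.0 + 415.0·1960) / 4519 = 997900/4519 = 220.8 µg/L.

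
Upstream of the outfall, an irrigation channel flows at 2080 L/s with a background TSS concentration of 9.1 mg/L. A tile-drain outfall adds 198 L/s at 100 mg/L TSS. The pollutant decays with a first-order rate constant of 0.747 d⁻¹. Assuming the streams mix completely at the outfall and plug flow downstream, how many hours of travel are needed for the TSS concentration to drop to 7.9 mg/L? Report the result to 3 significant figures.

Mixed concentration C = ΣQC/ΣQ = (2080·9.100 + 198.0·100.0) / 2278 = 38730/2278 = 17.00 mg/L.
17.00·exp(−k·t) = 7.9 → t = ln(17.00/7.9)/k = 88640 s = 24.62 h.

24.6 h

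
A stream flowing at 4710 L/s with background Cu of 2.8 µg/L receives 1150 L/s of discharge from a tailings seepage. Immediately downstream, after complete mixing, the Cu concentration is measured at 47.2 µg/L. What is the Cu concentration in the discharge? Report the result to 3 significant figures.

229 µg/L

Mass balance: 4710·2.800 + 1150·Cₑ = 5860·47.20
→ Cₑ = (5860·47.20 − 4710·2.800) / 1150 = 229.0 µg/L.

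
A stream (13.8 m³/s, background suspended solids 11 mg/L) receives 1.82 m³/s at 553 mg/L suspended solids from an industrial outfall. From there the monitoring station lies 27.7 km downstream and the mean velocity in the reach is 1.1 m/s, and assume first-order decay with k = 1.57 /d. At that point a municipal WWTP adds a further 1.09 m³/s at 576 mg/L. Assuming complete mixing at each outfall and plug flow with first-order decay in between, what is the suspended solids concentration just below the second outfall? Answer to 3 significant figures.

After mixing, C = (13.80·11.00 + 1.820·553.0) / 15.62 = 1158/15.62 = 74.15 mg/L; combined flow 15.62 m³/s.
Travel time t = 27.7·1000 / 1.1 = 25180 s = 6.995 h.
First-order decay: C = 74.15·exp(−k·t) = 74.15·0.6328 = 46.92 mg/L.
Second outfall: C = (15.62·46.92 + 1.090·576.0)/16.71 = 81.44 mg/L.

81.4 mg/L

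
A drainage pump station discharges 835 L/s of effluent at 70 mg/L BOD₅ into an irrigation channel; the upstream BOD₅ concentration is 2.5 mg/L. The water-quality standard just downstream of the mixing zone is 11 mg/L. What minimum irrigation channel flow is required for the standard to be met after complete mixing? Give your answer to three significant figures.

5800 L/s

Set C_mix = 11: (Q·2.500 + 835.0·70.00) / (Q + 835.0) = 11
→ Q = 835.0·(70.00 − 11)/(11 − 2.500) = 5796 L/s.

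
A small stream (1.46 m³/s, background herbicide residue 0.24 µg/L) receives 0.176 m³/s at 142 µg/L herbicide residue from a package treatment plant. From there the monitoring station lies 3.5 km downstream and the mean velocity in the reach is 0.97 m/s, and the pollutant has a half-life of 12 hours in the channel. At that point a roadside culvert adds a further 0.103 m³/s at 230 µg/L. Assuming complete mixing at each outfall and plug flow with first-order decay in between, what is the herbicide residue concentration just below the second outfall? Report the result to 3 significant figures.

Mixed concentration C = ΣQC/ΣQ = (1.460·0.2400 + 0.1760·142.0) / 1.636 = 25.34/1.636 = 15.49 µg/L; combined flow 1.636 m³/s.
Travel time t = 3.5·1000 / 0.97 = 3608 s = 1.002 h.
Half-life 12 h → k = ln 2 / 12 = 0.05776 h⁻¹ = 1.386 d⁻¹.
Decay over the reach: 15.49·exp(−kt) = 15.49·0.9437 = 14.62 µg/L.
Second outfall: C = (1.636·14.62 + 0.1030·230.0)/1.739 = 27.38 µg/L.

27.4 µg/L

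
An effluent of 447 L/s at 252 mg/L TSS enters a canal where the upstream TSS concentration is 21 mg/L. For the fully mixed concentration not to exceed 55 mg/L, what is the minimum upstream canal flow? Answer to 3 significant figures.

Set C_mix = 55: (Q·21.00 + 447.0·252.0) / (Q + 447.0) = 55
→ Q = 447.0·(252.0 − 55)/(55 − 21.00) = 2590 L/s.

2590 L/s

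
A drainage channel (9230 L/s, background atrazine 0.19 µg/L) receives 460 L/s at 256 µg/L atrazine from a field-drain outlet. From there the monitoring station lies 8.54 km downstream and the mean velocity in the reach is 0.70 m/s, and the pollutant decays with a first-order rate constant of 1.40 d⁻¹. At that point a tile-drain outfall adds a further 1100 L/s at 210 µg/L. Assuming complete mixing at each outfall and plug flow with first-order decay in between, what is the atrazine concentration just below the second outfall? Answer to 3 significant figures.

30.5 µg/L

Flow-weighted average: C = (9230·0.1900 + 460.0·256.0) / 9690 = 119500/9690 = 12.33 µg/L; combined flow 9690 L/s.
Travel time t = 8.54·1000 / 0.70 = 12200 s = 3.389 h.
Applying C = C₀e^(−kt): 12.33 × 0.8206 = 10.12 µg/L.
Second outfall: C = (9690·10.12 + 1100·210.0)/10790 = 30.50 µg/L.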